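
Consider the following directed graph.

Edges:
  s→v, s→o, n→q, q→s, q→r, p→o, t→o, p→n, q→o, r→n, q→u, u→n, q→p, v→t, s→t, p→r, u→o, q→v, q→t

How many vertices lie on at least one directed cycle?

5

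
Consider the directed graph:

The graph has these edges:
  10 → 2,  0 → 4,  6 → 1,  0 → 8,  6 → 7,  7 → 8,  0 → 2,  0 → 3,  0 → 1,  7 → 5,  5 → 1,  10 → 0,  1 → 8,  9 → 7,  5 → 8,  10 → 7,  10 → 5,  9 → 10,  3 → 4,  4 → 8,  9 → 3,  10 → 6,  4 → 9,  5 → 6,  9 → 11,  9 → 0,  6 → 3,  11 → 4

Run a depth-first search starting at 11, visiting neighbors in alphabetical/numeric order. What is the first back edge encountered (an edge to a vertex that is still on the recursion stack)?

DFS from 11 (visiting neighbors in alphabetical/numeric order); mark gray on enter, black on exit:
11 gray
  4 gray
    8 gray
    8 black
    9 gray
      0 gray
        1 gray
          1→8: 8 black — skip
        1 black
        2 gray
        2 black
        3 gray
          3→4: 4 is gray → back edge
First back edge: 3 → 4.

3->4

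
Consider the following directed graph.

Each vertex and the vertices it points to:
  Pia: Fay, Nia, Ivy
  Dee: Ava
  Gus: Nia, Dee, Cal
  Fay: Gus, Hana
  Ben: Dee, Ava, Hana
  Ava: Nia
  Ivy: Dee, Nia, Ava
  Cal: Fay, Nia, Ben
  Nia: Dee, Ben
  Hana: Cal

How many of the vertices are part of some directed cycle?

8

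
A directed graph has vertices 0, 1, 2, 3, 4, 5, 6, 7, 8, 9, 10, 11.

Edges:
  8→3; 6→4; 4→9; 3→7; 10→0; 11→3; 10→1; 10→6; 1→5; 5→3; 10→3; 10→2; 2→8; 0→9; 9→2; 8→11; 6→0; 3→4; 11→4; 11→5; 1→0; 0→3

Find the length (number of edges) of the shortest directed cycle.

For each vertex v, BFS finds the shortest path from v back to v.
The shortest such closed walk is 2 → 8 → 11 → 4 → 9 → 2, length 5.

5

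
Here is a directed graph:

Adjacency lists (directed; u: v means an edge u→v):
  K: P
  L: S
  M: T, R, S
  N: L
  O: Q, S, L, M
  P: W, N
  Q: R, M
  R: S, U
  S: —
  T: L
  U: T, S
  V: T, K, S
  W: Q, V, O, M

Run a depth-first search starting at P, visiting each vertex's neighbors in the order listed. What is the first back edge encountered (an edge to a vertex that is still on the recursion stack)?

K→P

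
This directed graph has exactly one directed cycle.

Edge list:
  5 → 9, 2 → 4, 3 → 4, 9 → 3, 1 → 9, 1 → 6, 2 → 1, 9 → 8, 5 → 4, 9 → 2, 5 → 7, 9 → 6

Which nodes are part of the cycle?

1, 2, 9

DFS with gray/black marking from 9:
9 gray
  8 gray
  8 black
  2 gray
    1 gray
      6 gray
      6 black
      1→9: 9 is gray → back edge
Back edge closes the cycle 9 → 2 → 1 → 9; its vertices are {1, 2, 9}.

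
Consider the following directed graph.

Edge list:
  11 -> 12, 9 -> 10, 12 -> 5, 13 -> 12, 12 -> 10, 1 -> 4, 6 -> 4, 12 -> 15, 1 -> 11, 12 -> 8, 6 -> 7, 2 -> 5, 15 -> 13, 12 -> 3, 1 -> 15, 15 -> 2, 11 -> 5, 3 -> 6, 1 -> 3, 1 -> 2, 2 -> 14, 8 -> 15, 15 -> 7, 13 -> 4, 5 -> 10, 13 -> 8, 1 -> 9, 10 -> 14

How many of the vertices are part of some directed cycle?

4

A vertex is on a directed cycle iff it belongs to a strongly connected component of size ≥ 2 (or has a self-loop).
The vertices on cycles are {8, 12, 13, 15} — 4 in total.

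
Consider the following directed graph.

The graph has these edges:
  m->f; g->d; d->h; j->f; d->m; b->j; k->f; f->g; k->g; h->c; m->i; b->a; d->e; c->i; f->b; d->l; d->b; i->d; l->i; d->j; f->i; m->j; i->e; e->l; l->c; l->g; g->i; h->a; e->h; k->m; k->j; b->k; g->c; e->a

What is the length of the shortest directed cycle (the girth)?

For each vertex v, BFS finds the shortest path from v back to v.
The shortest such closed walk is d → m → i → d, length 3.

3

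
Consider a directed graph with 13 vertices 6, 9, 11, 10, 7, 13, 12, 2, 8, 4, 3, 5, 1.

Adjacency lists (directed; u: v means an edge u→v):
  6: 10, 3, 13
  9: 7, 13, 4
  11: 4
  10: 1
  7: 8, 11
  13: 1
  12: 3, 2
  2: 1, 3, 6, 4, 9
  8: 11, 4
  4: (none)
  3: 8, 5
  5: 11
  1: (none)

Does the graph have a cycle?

No

DFS with white/gray/black marking, starting from 11:
11 gray
  4 gray
  4 black
11 black
6 gray
  10 gray
    1 gray
    1 black
  10 black
  3 gray
    8 gray
      8→11: 11 black — skip
      8→4: 4 black — skip
    8 black
    5 gray
      5→11: 11 black — skip
    5 black
  3 black
  13 gray
    13→1: 1 black — skip
  13 black
6 black
9 gray
  7 gray
    7→8: 8 black — skip
    7→11: 11 black — skip
  7 black
  9→13: 13 black — skip
  9→4: 4 black — skip
9 black
12 gray
  12→3: 3 black — skip
  2 gray
    2→1: 1 black — skip
    2→3: 3 black — skip
    2→6: 6 black — skip
    2→4: 4 black — skip
    2→9: 9 black — skip
  2 black
12 black
Every edge goes to a white or black vertex — no back edge, so the graph is acyclic.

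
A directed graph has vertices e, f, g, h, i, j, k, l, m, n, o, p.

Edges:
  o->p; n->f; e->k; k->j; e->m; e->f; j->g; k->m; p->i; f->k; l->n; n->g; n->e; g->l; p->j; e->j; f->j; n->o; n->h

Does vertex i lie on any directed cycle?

No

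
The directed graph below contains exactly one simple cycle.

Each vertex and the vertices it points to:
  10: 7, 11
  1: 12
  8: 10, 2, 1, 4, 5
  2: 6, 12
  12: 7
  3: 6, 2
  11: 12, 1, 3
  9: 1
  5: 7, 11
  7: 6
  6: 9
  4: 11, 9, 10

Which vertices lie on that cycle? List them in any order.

DFS with gray/black marking from 9:
9 gray
  1 gray
    12 gray
      7 gray
        6 gray
          6→9: 9 is gray → back edge
Back edge closes the cycle 9 → 1 → 12 → 7 → 6 → 9; its vertices are {1, 6, 7, 9, 12}.

1, 6, 7, 9, 12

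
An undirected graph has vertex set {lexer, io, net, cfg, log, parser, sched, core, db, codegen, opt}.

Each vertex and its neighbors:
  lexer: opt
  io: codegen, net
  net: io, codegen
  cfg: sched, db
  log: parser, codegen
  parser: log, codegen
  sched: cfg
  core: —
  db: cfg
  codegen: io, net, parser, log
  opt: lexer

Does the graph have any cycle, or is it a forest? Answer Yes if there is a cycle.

DFS, tracking each vertex's parent; an edge to a visited non-parent vertex closes a cycle.
Start from core:
visit core (parent –)
visit lexer (parent –)
  visit opt (parent lexer)
    opt–lexer: parent, skip
visit io (parent –)
  visit codegen (parent io)
    codegen–io: parent, skip
    visit net (parent codegen)
      net–io: io visited and ≠ parent → cycle
Cycle: io – codegen – net – io.

Yes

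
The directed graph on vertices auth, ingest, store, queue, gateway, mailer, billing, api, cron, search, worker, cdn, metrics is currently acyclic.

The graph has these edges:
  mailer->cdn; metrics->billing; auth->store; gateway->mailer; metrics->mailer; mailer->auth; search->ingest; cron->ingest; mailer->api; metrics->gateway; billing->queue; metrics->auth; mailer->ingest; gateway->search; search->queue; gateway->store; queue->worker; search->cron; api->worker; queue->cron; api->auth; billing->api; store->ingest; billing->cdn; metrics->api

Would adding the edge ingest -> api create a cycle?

Yes

Adding ingest→api creates a cycle iff api can already reach ingest.
Path from api: api → auth → store → ingest.
So api → … → ingest → api is a cycle.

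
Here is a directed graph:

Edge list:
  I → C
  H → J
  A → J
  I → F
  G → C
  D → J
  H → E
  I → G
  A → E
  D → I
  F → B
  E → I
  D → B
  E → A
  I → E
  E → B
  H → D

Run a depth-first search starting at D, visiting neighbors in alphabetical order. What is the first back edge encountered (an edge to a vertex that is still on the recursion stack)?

A->E

DFS from D (visiting neighbors in alphabetical order); mark gray on enter, black on exit:
D gray
  B gray
  B black
  I gray
    C gray
    C black
    E gray
      A gray
        A→E: E is gray → back edge
First back edge: A → E.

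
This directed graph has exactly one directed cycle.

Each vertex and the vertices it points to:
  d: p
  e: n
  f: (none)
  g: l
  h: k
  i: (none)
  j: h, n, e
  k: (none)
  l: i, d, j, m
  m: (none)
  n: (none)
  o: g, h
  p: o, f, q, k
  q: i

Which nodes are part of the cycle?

DFS with gray/black marking from l:
l gray
  i gray
  i black
  d gray
    p gray
      o gray
        g gray
          g→l: l is gray → back edge
Back edge closes the cycle l → d → p → o → g → l; its vertices are {d, g, l, o, p}.

d, g, l, o, p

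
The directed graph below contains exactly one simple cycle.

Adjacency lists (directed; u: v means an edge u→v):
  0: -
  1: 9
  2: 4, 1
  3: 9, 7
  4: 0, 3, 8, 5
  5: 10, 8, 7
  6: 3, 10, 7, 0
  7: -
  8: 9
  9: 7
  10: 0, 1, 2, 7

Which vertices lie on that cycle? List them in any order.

2, 4, 5, 10

DFS with gray/black marking from 10:
10 gray
  0 gray
  0 black
  1 gray
    9 gray
      7 gray
      7 black
    9 black
  1 black
  2 gray
    4 gray
      4→0: 0 black — skip
      3 gray
        3→9: 9 black — skip
        3→7: 7 black — skip
      3 black
      8 gray
        8→9: 9 black — skip
      8 black
      5 gray
        5→10: 10 is gray → back edge
Back edge closes the cycle 10 → 2 → 4 → 5 → 10; its vertices are {2, 4, 5, 10}.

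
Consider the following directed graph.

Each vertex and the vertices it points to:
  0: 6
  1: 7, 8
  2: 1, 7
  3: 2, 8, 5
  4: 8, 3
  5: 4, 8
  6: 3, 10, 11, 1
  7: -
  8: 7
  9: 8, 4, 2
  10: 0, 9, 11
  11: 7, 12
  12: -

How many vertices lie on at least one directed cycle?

A vertex is on a directed cycle iff it belongs to a strongly connected component of size ≥ 2 (or has a self-loop).
The vertices on cycles are {0, 3, 4, 5, 6, 10} — 6 in total.

6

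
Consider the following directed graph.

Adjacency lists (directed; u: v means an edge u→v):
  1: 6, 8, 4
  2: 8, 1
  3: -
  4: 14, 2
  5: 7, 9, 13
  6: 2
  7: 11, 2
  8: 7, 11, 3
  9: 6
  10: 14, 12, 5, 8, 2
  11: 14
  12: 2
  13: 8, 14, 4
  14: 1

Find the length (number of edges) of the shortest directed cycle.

For each vertex v, BFS finds the shortest path from v back to v.
The shortest such closed walk is 14 → 1 → 4 → 14, length 3.

3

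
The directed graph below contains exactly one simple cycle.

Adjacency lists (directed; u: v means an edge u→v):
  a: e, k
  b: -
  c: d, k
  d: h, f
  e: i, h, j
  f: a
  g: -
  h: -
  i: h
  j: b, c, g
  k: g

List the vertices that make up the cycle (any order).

DFS with gray/black marking from a:
a gray
  e gray
    i gray
      h gray
      h black
    i black
    e→h: h black — skip
    j gray
      b gray
      b black
      c gray
        d gray
          d→h: h black — skip
          f gray
            f→a: a is gray → back edge
Back edge closes the cycle a → e → j → c → d → f → a; its vertices are {a, c, d, e, f, j}.

a, c, d, e, f, j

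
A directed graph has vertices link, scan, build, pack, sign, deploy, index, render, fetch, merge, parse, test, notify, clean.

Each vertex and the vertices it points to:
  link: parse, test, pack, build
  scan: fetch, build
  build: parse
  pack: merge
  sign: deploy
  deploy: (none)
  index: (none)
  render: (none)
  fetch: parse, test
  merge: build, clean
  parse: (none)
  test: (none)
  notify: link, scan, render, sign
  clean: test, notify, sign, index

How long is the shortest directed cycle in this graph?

For each vertex v, BFS finds the shortest path from v back to v.
The shortest such closed walk is clean → notify → link → pack → merge → clean, length 5.

5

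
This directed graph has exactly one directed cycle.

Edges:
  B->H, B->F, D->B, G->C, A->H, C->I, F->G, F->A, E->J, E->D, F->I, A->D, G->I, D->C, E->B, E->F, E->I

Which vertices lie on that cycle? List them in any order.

DFS with gray/black marking from F:
F gray
  A gray
    D gray
      C gray
        I gray
        I black
      C black
      B gray
        H gray
        H black
        B→F: F is gray → back edge
Back edge closes the cycle F → A → D → B → F; its vertices are {A, B, D, F}.

A, B, D, F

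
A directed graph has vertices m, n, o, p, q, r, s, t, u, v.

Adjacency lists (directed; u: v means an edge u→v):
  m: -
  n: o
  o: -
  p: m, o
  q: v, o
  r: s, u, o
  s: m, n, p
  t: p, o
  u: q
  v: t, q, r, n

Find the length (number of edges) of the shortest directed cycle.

For each vertex v, BFS finds the shortest path from v back to v.
The shortest such closed walk is v → q → v, length 2.

2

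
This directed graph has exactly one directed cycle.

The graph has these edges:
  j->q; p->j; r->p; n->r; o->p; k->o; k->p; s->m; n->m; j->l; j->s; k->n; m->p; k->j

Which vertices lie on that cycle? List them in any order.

DFS with gray/black marking from j:
j gray
  s gray
    m gray
      p gray
        p→j: j is gray → back edge
Back edge closes the cycle j → s → m → p → j; its vertices are {j, m, p, s}.

j, m, p, s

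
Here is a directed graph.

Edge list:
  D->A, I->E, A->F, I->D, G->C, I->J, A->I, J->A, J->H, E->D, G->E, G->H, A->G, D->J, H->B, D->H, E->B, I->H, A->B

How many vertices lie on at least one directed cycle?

6

A vertex is on a directed cycle iff it belongs to a strongly connected component of size ≥ 2 (or has a self-loop).
The vertices on cycles are {A, D, E, G, I, J} — 6 in total.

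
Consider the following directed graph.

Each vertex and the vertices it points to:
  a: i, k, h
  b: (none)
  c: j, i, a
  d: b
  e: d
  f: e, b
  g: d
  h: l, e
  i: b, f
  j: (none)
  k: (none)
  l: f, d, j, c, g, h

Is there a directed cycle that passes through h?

h is on a cycle iff h can reach itself via ≥1 edge.
h → l → h — yes.

Yes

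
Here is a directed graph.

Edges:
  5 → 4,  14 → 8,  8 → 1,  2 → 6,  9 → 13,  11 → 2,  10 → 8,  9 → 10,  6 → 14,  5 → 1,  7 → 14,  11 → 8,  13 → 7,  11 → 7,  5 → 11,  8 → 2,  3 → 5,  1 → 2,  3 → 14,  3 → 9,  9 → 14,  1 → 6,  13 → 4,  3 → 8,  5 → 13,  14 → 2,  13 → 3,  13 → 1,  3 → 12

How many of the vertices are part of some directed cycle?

9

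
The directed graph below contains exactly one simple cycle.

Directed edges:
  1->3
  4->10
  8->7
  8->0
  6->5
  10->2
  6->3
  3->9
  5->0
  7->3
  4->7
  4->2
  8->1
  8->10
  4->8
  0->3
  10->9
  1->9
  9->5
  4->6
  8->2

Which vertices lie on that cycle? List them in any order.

DFS with gray/black marking from 5:
5 gray
  0 gray
    3 gray
      9 gray
        9→5: 5 is gray → back edge
Back edge closes the cycle 5 → 0 → 3 → 9 → 5; its vertices are {0, 3, 5, 9}.

0, 3, 5, 9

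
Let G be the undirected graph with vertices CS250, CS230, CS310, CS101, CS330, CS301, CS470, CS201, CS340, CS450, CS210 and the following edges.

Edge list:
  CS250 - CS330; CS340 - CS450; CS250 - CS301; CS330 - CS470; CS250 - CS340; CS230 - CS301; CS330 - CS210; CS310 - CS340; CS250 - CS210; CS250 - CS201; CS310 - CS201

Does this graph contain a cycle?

Yes

DFS, tracking each vertex's parent; an edge to a visited non-parent vertex closes a cycle.
Start from CS250:
visit CS250 (parent –)
  visit CS301 (parent CS250)
    visit CS230 (parent CS301)
      CS230–CS301: parent, skip
    CS301–CS250: parent, skip
  visit CS201 (parent CS250)
    visit CS310 (parent CS201)
      CS310–CS201: parent, skip
      visit CS340 (parent CS310)
        CS340–CS250: CS250 visited and ≠ parent → cycle
Cycle: CS250 – CS201 – CS310 – CS340 – CS250.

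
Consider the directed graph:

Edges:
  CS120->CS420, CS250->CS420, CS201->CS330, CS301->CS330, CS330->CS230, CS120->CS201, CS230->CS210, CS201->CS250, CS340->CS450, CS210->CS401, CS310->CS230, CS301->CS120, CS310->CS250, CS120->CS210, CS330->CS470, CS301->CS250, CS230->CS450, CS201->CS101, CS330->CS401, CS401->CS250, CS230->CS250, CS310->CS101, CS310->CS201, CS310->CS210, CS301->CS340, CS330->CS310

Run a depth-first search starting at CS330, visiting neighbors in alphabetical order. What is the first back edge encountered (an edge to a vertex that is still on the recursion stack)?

CS201->CS330

DFS from CS330 (visiting neighbors in alphabetical order); mark gray on enter, black on exit:
CS330 gray
  CS230 gray
    CS210 gray
      CS401 gray
        CS250 gray
          CS420 gray
          CS420 black
        CS250 black
      CS401 black
    CS210 black
    CS230→CS250: CS250 black — skip
    CS450 gray
    CS450 black
  CS230 black
  CS310 gray
    CS101 gray
    CS101 black
    CS201 gray
      CS201→CS101: CS101 black — skip
      CS201→CS250: CS250 black — skip
      CS201→CS330: CS330 is gray → back edge
First back edge: CS201 → CS330.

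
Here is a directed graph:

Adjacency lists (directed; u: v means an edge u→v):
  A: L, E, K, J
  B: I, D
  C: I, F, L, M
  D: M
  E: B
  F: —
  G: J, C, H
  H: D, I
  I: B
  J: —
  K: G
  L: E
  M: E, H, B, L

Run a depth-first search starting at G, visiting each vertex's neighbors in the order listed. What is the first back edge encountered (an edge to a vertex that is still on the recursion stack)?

DFS from G (visiting each vertex's neighbors in the order listed); mark gray on enter, black on exit:
G gray
  J gray
  J black
  C gray
    I gray
      B gray
        B→I: I is gray → back edge
First back edge: B → I.

B->I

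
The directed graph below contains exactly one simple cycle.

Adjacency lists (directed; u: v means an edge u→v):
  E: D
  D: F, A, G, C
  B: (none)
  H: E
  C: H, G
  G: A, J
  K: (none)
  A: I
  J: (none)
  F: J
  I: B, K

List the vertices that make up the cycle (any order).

C, D, E, H

DFS with gray/black marking from E:
E gray
  D gray
    F gray
      J gray
      J black
    F black
    A gray
      I gray
        B gray
        B black
        K gray
        K black
      I black
    A black
    G gray
      G→A: A black — skip
      G→J: J black — skip
    G black
    C gray
      H gray
        H→E: E is gray → back edge
Back edge closes the cycle E → D → C → H → E; its vertices are {C, D, E, H}.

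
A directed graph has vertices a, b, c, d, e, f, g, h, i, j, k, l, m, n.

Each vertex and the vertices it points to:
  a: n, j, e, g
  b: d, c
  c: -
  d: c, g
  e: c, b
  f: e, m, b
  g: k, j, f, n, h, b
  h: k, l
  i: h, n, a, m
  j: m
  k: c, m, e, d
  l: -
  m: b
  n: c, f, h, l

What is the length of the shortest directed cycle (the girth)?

3

For each vertex v, BFS finds the shortest path from v back to v.
The shortest such closed walk is g → b → d → g, length 3.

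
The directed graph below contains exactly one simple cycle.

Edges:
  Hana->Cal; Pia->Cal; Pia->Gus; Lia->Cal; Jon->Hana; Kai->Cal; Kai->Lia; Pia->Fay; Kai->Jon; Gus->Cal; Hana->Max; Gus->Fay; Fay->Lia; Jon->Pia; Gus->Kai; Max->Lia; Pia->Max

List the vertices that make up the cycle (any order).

DFS with gray/black marking from Jon:
Jon gray
  Hana gray
    Cal gray
    Cal black
    Max gray
      Lia gray
        Lia→Cal: Cal black — skip
      Lia black
    Max black
  Hana black
  Pia gray
    Pia→Max: Max black — skip
    Gus gray
      Gus→Cal: Cal black — skip
      Fay gray
        Fay→Lia: Lia black — skip
      Fay black
      Kai gray
        Kai→Cal: Cal black — skip
        Kai→Lia: Lia black — skip
        Kai→Jon: Jon is gray → back edge
Back edge closes the cycle Jon → Pia → Gus → Kai → Jon; its vertices are {Gus, Jon, Kai, Pia}.

Gus, Jon, Kai, Pia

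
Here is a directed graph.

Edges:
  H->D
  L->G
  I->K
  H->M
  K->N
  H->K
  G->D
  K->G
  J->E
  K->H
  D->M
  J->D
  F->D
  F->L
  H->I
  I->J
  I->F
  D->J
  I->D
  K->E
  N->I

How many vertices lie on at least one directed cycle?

6

A vertex is on a directed cycle iff it belongs to a strongly connected component of size ≥ 2 (or has a self-loop).
The vertices on cycles are {D, H, I, J, K, N} — 6 in total.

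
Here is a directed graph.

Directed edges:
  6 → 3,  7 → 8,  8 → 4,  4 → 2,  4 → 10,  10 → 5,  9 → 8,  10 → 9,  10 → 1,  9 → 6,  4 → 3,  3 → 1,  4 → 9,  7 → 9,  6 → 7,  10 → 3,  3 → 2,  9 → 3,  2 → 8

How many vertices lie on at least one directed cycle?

A vertex is on a directed cycle iff it belongs to a strongly connected component of size ≥ 2 (or has a self-loop).
The vertices on cycles are {2, 3, 4, 6, 7, 8, 9, 10} — 8 in total.

8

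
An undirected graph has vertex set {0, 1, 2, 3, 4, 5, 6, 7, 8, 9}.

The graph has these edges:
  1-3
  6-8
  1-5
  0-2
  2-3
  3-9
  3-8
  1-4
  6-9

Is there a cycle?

Yes

DFS, tracking each vertex's parent; an edge to a visited non-parent vertex closes a cycle.
Start from 4:
visit 4 (parent –)
  visit 1 (parent 4)
    visit 3 (parent 1)
      visit 9 (parent 3)
        visit 6 (parent 9)
          visit 8 (parent 6)
            8–3: 3 visited and ≠ parent → cycle
Cycle: 3 – 9 – 6 – 8 – 3.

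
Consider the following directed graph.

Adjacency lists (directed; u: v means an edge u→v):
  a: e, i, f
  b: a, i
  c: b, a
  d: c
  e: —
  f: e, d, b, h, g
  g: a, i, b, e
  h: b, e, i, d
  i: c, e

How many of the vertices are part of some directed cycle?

8

A vertex is on a directed cycle iff it belongs to a strongly connected component of size ≥ 2 (or has a self-loop).
The vertices on cycles are {a, b, c, d, f, g, h, i} — 8 in total.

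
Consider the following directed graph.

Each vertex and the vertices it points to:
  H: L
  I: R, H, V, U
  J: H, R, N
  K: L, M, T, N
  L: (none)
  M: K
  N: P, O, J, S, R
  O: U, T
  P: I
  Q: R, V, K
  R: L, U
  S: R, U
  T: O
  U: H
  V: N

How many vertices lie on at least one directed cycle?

9

A vertex is on a directed cycle iff it belongs to a strongly connected component of size ≥ 2 (or has a self-loop).
The vertices on cycles are {I, J, K, M, N, O, P, T, V} — 9 in total.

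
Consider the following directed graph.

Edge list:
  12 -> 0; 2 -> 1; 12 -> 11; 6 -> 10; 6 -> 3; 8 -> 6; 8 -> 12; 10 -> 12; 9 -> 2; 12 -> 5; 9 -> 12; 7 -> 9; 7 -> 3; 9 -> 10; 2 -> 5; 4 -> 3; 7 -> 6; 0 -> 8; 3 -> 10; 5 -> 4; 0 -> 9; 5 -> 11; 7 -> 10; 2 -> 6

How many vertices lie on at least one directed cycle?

A vertex is on a directed cycle iff it belongs to a strongly connected component of size ≥ 2 (or has a self-loop).
The vertices on cycles are {0, 2, 3, 4, 5, 6, 8, 9, 10, 12} — 10 in total.

10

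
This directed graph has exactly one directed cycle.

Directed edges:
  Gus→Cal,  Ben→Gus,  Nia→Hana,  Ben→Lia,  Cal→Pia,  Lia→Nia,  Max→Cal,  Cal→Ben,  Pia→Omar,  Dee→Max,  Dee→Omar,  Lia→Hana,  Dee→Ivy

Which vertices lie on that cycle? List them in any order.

DFS with gray/black marking from Cal:
Cal gray
  Pia gray
    Omar gray
    Omar black
  Pia black
  Ben gray
    Gus gray
      Gus→Cal: Cal is gray → back edge
Back edge closes the cycle Cal → Ben → Gus → Cal; its vertices are {Ben, Cal, Gus}.

Ben, Cal, Gus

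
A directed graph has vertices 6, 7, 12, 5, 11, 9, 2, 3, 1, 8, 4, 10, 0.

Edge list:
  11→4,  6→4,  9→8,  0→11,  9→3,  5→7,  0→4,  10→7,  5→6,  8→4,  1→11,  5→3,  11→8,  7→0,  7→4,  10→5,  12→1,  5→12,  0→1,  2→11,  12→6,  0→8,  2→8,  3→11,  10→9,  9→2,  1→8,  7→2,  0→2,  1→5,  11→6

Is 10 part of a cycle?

No

10 lies on a cycle iff there is a path from 10 back to itself.
Exploring from 10, it never reaches itself; equivalently, its strongly connected component is a singleton.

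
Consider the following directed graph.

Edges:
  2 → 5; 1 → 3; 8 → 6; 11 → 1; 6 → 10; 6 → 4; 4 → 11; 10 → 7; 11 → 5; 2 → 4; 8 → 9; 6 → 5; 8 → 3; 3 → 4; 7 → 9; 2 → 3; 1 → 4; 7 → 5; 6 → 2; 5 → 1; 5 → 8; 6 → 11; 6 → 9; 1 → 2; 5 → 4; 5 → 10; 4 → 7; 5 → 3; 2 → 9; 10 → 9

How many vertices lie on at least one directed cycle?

10

A vertex is on a directed cycle iff it belongs to a strongly connected component of size ≥ 2 (or has a self-loop).
The vertices on cycles are {1, 2, 3, 4, 5, 6, 7, 8, 10, 11} — 10 in total.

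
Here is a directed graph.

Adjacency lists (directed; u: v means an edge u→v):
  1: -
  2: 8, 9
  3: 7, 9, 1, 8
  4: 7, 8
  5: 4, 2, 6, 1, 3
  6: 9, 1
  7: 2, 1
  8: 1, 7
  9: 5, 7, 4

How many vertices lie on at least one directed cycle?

A vertex is on a directed cycle iff it belongs to a strongly connected component of size ≥ 2 (or has a self-loop).
The vertices on cycles are {2, 3, 4, 5, 6, 7, 8, 9} — 8 in total.

8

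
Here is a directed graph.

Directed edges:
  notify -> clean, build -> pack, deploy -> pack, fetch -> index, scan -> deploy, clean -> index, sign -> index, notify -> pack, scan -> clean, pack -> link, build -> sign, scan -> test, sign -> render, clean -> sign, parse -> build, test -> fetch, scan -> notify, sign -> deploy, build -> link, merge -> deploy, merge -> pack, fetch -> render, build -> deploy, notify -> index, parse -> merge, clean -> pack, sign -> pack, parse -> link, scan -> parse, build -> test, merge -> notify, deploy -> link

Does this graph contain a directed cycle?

DFS with white/gray/black marking, starting from notify:
notify gray
  pack gray
    link gray
    link black
  pack black
  index gray
  index black
  clean gray
    sign gray
      sign→index: index black — skip
      deploy gray
        deploy→pack: pack black — skip
        deploy→link: link black — skip
      deploy black
      sign→pack: pack black — skip
      render gray
      render black
    sign black
    clean→index: index black — skip
    clean→pack: pack black — skip
  clean black
notify black
fetch gray
  fetch→index: index black — skip
  fetch→render: render black — skip
fetch black
merge gray
  merge→notify: notify black — skip
  merge→pack: pack black — skip
  merge→deploy: deploy black — skip
merge black
test gray
  test→fetch: fetch black — skip
test black
parse gray
  parse→merge: merge black — skip
  build gray
    build→pack: pack black — skip
    build→sign: sign black — skip
    build→link: link black — skip
    build→test: test black — skip
    build→deploy: deploy black — skip
  build black
  parse→link: link black — skip
parse black
scan gray
  scan→deploy: deploy black — skip
  scan→test: test black — skip
  scan→parse: parse black — skip
  scan→notify: notify black — skip
  scan→clean: clean black — skip
scan black
Every edge goes to a white or black vertex — no back edge, so the graph is acyclic.

No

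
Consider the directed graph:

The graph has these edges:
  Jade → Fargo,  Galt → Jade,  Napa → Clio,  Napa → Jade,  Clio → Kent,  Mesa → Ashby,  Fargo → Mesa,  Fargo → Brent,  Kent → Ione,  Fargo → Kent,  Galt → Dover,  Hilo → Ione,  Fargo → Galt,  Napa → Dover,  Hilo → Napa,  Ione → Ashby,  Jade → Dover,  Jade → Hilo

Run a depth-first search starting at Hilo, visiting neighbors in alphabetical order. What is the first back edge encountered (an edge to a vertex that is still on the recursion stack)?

DFS from Hilo (visiting neighbors in alphabetical order); mark gray on enter, black on exit:
Hilo gray
  Ione gray
    Ashby gray
    Ashby black
  Ione black
  Napa gray
    Clio gray
      Kent gray
        Kent→Ione: Ione black — skip
      Kent black
    Clio black
    Dover gray
    Dover black
    Jade gray
      Jade→Dover: Dover black — skip
      Fargo gray
        Brent gray
        Brent black
        Galt gray
          Galt→Dover: Dover black — skip
          Galt→Jade: Jade is gray → back edge
First back edge: Galt → Jade.

Galt→Jade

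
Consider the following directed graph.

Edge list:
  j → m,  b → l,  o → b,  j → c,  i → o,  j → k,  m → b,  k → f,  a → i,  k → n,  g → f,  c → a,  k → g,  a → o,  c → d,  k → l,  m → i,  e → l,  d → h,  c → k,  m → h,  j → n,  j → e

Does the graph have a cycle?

DFS with white/gray/black marking, starting from l:
l gray
l black
i gray
  o gray
    b gray
      b→l: l black — skip
    b black
  o black
i black
n gray
n black
c gray
  d gray
    h gray
    h black
  d black
  k gray
    g gray
      f gray
      f black
    g black
    k→n: n black — skip
    k→l: l black — skip
    k→f: f black — skip
  k black
  a gray
    a→i: i black — skip
    a→o: o black — skip
  a black
c black
m gray
  m→b: b black — skip
  m→i: i black — skip
  m→h: h black — skip
m black
e gray
  e→l: l black — skip
e black
j gray
  j→e: e black — skip
  j→k: k black — skip
  j→c: c black — skip
  j→m: m black — skip
  j→n: n black — skip
j black
Every edge goes to a white or black vertex — no back edge, so the graph is acyclic.

No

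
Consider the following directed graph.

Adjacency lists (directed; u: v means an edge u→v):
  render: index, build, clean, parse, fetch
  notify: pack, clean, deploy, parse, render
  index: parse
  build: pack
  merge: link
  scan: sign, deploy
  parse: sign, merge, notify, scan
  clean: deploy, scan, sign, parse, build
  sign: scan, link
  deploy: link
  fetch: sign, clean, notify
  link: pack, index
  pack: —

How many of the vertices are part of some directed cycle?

11

A vertex is on a directed cycle iff it belongs to a strongly connected component of size ≥ 2 (or has a self-loop).
The vertices on cycles are {link, scan, sign, clean, fetch, index, merge, parse, deploy, notify, render} — 11 in total.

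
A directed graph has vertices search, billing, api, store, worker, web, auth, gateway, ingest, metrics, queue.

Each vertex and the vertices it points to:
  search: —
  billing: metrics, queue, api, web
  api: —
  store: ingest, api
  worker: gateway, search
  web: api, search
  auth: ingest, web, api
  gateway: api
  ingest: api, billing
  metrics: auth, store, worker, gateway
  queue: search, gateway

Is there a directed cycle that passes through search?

search lies on a cycle iff there is a path from search back to itself.
Exploring from search, it never reaches itself; equivalently, its strongly connected component is a singleton.

No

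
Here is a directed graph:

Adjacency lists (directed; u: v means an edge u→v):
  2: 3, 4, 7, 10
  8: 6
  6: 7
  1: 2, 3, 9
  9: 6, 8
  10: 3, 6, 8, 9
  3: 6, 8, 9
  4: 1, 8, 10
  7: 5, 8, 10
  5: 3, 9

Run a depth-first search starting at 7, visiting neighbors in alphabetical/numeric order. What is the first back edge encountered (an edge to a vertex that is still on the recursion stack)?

6->7

DFS from 7 (visiting neighbors in alphabetical/numeric order); mark gray on enter, black on exit:
7 gray
  5 gray
    3 gray
      6 gray
        6→7: 7 is gray → back edge
First back edge: 6 → 7.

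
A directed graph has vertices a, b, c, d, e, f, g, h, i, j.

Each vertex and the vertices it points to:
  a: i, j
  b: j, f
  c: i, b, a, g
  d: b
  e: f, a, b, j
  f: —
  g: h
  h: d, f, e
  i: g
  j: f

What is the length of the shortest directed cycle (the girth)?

5

For each vertex v, BFS finds the shortest path from v back to v.
The shortest such closed walk is g → h → e → a → i → g, length 5.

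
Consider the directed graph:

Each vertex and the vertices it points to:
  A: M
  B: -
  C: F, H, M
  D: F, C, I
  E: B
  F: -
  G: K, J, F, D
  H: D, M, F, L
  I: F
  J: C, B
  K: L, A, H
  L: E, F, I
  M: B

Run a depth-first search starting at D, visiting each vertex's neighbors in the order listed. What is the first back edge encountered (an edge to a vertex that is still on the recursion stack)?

H→D

DFS from D (visiting each vertex's neighbors in the order listed); mark gray on enter, black on exit:
D gray
  F gray
  F black
  C gray
    C→F: F black — skip
    H gray
      H→D: D is gray → back edge
First back edge: H → D.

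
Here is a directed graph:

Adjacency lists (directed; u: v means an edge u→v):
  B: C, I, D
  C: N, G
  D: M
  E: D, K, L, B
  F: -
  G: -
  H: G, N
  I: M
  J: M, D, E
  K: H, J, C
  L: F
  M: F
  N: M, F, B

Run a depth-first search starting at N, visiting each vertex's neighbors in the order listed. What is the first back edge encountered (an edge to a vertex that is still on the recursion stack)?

C→N

DFS from N (visiting each vertex's neighbors in the order listed); mark gray on enter, black on exit:
N gray
  M gray
    F gray
    F black
  M black
  N→F: F black — skip
  B gray
    C gray
      C→N: N is gray → back edge
First back edge: C → N.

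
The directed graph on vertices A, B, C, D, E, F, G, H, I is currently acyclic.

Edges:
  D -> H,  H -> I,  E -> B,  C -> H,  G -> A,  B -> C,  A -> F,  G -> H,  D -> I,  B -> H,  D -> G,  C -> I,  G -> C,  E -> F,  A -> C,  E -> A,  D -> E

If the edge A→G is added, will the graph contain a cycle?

Yes

Adding A→G creates a cycle iff G can already reach A.
Path from G: G → A.
So G → … → A → G is a cycle.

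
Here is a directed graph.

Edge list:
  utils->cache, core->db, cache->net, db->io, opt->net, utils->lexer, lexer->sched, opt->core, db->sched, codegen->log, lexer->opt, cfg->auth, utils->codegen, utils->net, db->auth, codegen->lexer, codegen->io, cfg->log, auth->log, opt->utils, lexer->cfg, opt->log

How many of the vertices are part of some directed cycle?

A vertex is on a directed cycle iff it belongs to a strongly connected component of size ≥ 2 (or has a self-loop).
The vertices on cycles are {opt, lexer, utils, codegen} — 4 in total.

4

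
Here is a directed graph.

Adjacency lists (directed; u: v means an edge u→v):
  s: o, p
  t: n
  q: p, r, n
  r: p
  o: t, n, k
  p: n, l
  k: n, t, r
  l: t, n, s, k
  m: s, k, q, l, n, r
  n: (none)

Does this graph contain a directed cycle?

DFS with white/gray/black marking, starting from p:
p gray
  n gray
  n black
  l gray
    t gray
      t→n: n black — skip
    t black
    l→n: n black — skip
    s gray
      o gray
        o→t: t black — skip
        o→n: n black — skip
        k gray
          k→n: n black — skip
          k→t: t black — skip
          r gray
            r→p: p is gray → back edge
Back edge found, so a cycle exists: p → l → s → o → k → r → p.

Yes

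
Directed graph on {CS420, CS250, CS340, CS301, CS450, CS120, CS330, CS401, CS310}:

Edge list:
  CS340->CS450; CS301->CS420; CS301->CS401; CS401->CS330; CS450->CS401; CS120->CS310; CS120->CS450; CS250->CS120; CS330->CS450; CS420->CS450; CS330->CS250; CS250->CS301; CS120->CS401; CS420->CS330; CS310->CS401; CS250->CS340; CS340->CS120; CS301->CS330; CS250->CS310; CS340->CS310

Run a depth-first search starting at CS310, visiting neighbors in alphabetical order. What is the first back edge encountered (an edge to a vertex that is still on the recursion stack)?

DFS from CS310 (visiting neighbors in alphabetical order); mark gray on enter, black on exit:
CS310 gray
  CS401 gray
    CS330 gray
      CS250 gray
        CS120 gray
          CS120→CS310: CS310 is gray → back edge
First back edge: CS120 → CS310.

CS120→CS310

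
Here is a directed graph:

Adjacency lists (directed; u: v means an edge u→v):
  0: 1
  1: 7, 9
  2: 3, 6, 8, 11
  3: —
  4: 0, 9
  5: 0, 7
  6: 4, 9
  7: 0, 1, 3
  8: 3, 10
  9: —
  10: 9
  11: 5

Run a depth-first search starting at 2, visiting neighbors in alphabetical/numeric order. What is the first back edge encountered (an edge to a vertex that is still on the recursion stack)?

DFS from 2 (visiting neighbors in alphabetical/numeric order); mark gray on enter, black on exit:
2 gray
  3 gray
  3 black
  6 gray
    4 gray
      0 gray
        1 gray
          7 gray
            7→0: 0 is gray → back edge
First back edge: 7 → 0.

7->0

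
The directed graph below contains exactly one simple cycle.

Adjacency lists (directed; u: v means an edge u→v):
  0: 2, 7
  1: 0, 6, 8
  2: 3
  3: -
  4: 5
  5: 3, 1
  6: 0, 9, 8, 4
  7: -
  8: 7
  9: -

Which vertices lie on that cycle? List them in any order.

DFS with gray/black marking from 1:
1 gray
  0 gray
    2 gray
      3 gray
      3 black
    2 black
    7 gray
    7 black
  0 black
  6 gray
    6→0: 0 black — skip
    9 gray
    9 black
    8 gray
      8→7: 7 black — skip
    8 black
    4 gray
      5 gray
        5→3: 3 black — skip
        5→1: 1 is gray → back edge
Back edge closes the cycle 1 → 6 → 4 → 5 → 1; its vertices are {1, 4, 5, 6}.

1, 4, 5, 6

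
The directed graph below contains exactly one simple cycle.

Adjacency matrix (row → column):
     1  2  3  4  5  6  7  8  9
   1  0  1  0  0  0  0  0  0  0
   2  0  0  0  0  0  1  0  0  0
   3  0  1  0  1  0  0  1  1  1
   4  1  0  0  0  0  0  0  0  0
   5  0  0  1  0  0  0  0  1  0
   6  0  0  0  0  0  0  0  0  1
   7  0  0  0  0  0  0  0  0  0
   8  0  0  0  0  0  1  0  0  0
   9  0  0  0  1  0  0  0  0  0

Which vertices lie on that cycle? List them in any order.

1, 2, 4, 6, 9

DFS with gray/black marking from 9:
9 gray
  4 gray
    1 gray
      2 gray
        6 gray
          6→9: 9 is gray → back edge
Back edge closes the cycle 9 → 4 → 1 → 2 → 6 → 9; its vertices are {1, 2, 4, 6, 9}.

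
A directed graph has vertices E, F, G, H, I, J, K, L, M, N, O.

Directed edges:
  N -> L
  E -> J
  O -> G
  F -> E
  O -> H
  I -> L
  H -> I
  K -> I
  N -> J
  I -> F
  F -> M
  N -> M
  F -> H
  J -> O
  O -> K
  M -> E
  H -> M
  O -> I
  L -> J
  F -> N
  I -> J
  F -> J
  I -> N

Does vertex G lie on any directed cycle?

No

G lies on a cycle iff there is a path from G back to itself.
Exploring from G, it never reaches itself; equivalently, its strongly connected component is a singleton.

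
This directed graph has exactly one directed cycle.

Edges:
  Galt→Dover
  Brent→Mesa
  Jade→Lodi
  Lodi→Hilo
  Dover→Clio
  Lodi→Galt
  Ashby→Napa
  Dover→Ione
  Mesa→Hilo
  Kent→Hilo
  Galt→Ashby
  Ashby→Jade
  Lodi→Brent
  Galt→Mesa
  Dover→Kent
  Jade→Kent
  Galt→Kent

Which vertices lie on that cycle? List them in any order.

Galt, Jade, Lodi, Ashby

DFS with gray/black marking from Jade:
Jade gray
  Kent gray
    Hilo gray
    Hilo black
  Kent black
  Lodi gray
    Galt gray
      Dover gray
        Ione gray
        Ione black
        Dover→Kent: Kent black — skip
        Clio gray
        Clio black
      Dover black
      Ashby gray
        Ashby→Jade: Jade is gray → back edge
Back edge closes the cycle Jade → Lodi → Galt → Ashby → Jade; its vertices are {Galt, Jade, Lodi, Ashby}.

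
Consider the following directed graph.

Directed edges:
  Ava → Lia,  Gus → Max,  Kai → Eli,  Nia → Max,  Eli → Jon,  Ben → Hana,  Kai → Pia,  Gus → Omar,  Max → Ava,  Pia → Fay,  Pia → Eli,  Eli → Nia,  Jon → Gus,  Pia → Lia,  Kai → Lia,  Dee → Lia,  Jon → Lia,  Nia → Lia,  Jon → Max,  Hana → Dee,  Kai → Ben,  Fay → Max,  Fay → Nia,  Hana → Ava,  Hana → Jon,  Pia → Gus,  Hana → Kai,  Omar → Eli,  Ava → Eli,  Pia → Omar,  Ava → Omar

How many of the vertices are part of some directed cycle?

10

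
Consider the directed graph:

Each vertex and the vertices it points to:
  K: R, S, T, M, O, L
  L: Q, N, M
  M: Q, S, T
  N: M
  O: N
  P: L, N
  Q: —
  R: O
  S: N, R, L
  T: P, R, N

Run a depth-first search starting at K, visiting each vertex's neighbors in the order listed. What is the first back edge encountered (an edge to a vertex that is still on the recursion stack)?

S->N

DFS from K (visiting each vertex's neighbors in the order listed); mark gray on enter, black on exit:
K gray
  R gray
    O gray
      N gray
        M gray
          Q gray
          Q black
          S gray
            S→N: N is gray → back edge
First back edge: S → N.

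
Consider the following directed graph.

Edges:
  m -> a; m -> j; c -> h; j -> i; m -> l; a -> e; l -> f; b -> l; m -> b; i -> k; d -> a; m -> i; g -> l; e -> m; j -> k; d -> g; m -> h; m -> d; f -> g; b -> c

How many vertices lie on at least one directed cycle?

7

A vertex is on a directed cycle iff it belongs to a strongly connected component of size ≥ 2 (or has a self-loop).
The vertices on cycles are {a, d, e, f, g, l, m} — 7 in total.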